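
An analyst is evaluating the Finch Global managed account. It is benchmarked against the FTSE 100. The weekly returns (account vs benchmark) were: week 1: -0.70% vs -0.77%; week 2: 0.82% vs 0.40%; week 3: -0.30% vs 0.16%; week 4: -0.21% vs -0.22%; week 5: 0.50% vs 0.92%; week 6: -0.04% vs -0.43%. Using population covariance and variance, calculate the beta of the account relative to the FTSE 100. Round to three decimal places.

r̄p = 0.0117%,  r̄m = 0.0100%
Cov = Σ(rp − r̄p)(rm − r̄m) / 6 = 0.2236
Var(rm) = Σ(rm − r̄m)² / 6 = 0.3096
β = Cov / Var = 0.2236 / 0.3096 = 0.7222

0.722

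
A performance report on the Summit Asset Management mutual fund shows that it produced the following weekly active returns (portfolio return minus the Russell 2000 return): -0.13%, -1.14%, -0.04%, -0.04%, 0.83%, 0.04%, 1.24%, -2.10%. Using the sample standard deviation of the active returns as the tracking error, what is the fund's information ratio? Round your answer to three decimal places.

-0.159

r̄ = (-0.13 − 1.14 − 0.04 − 0.04 + 0.83 + 0.04 + 1.24 − 2.1) / 8 = -1.340 / 8 = -0.1675%
Sample std dev = √[7.7334 / 7] = 1.0511%
IR = r̄ / tracking error = -0.1675 / 1.0511 = -0.1594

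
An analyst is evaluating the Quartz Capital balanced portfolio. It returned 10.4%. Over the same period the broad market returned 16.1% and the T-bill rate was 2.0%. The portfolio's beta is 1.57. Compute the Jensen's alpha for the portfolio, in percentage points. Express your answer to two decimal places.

CAPM expected return = Rf + β(Rm − Rf) = 2.0% + 1.57 × (16.1% − 2.0%) = 2 + 1.57 × 14.10 = 24.1370%
Jensen's α = Rp − E[R] = 10.4% − 24.1370% = -13.7370

-13.74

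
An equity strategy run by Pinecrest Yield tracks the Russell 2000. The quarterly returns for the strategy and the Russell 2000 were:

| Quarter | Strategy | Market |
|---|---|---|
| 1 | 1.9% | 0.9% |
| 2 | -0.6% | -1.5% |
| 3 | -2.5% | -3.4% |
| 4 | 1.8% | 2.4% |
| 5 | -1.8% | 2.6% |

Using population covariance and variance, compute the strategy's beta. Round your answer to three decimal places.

r̄p = -0.2400%,  r̄m = 0.2000%
Cov = Σ(rp − r̄p)(rm − r̄m) / 5 = 2.1980
Var(rm) = Σ(rm − r̄m)² / 5 = 5.3880
β = Cov / Var = 2.1980 / 5.3880 = 0.4079

0.408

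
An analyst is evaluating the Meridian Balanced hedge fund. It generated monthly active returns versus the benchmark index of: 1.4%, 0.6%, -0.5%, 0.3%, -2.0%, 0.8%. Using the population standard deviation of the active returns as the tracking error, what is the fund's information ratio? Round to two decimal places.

0.09

r̄ = (1.4 + 0.6 − 0.5 + 0.3 − 2 + 0.8) / 6 = 0.1000%
Population std dev = √[7.2400 / 6] = 1.0985%
IR = r̄ / tracking error = 0.1000 / 1.0985 = 0.0910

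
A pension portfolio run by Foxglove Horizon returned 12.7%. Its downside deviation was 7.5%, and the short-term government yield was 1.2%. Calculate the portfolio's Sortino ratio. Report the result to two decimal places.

Sortino = (Rp − Rf) / σd = (12.7% − 1.2%) / 7.5% = 11.50% / 7.5% = 1.5333

1.53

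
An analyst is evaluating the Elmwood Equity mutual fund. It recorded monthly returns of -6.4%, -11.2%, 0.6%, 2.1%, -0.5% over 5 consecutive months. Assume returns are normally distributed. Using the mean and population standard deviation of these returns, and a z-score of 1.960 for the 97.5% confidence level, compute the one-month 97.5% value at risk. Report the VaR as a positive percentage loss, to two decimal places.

12.84

Mean return μ = -15.40 / 5 = -3.0800%
Population σ = √[Σ(r − μ)² / 5] = √[123.9880 / 5] = √24.7976 = 4.9797%
VaR = −(μ − z·σ) = −(-3.0800 − 1.960 × 4.9797) = −(-12.8402) = 12.8402%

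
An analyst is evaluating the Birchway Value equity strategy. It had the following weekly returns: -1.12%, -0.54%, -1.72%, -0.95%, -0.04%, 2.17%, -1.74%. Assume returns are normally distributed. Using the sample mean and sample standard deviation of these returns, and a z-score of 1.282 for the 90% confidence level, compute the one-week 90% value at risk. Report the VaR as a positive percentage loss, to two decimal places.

2.29

Mean return r̄ = -3.940 / 7 = -0.5629%
Sample std dev = √[10.9273 / 6] = 1.3495%
VaR = −(r̄ − z·σ) = −(-0.5629 − 1.282 × 1.3495) = −(-2.2930) = 2.2930%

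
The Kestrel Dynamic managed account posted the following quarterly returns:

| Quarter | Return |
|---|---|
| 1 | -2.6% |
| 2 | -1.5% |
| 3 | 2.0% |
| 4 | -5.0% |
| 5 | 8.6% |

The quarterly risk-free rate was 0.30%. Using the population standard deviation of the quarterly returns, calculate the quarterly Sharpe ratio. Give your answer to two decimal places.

r̄ = (-2.6 − 1.5 + 2 − 5 + 8.6) / 5 = 0.3000%
Σ(r − r̄)² = (-2.6 − 0.3000)² + (-1.5 − 0.3000)² + (2 − 0.3000)² + … = 111.5200
population σ = √(111.5200 / 5) = √22.3040 = 4.7227%
Sharpe = (r̄ − rf) / σ = (0.3000 − 0.3) / 4.7227 = 0.0000 / 4.7227 = 0.0000

0.00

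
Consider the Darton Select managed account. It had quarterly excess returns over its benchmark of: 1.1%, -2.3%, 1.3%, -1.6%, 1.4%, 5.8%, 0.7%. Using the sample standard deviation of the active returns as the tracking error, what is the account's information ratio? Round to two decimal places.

0.35

μ = (1.1 − 2.3 + 1.3 − 1.6 + 1.4 + 5.8 + 0.7) / 7 = 0.9143%
Σ(r − μ)² = 40.9886; sample σ = √(40.9886/6) = 2.6137%
IR = μ / tracking error = 0.9143 / 2.6137 = 0.3498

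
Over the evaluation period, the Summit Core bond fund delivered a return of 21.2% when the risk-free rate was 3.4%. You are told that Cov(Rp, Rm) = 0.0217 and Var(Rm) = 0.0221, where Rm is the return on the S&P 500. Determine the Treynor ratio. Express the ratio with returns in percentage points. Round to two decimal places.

β = Cov / Var = 0.0217 / 0.0221 = 0.9819
Treynor = (Rp − Rf) / β = (21.2% − 3.4%) / 0.9819 = 17.80 / 0.9819 = 18.1281

18.13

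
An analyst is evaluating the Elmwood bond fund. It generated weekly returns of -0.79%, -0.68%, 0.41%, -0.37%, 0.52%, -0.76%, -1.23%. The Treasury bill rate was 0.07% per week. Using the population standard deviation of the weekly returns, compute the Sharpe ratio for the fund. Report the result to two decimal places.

-0.80

r̄ = (-0.79 − 0.68 + 0.41 − 0.37 + 0.52 − 0.76 − 1.23) / 7 = -2.900 / 7 = -0.4143%
Σ(r − r̄)² = 2.5510; population σ = √(2.5510/7) = 0.6037%
Sharpe = (r̄ − rf) / σ = (-0.4143 − 0.07) / 0.6037 = -0.4843 / 0.6037 = -0.8022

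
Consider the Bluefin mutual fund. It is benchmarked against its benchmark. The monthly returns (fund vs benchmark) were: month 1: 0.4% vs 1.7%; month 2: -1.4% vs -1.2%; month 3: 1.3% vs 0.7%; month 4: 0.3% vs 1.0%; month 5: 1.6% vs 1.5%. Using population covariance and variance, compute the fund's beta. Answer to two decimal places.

r̄p = 0.4400%,  r̄m = 0.7400%
Cov = Σ(rp − r̄p)(rm − r̄m) / 5 = 0.8684
Var(rm) = Σ(rm − r̄m)² / 5 = 1.0664
β = Cov / Var = 0.8684 / 1.0664 = 0.8143

0.81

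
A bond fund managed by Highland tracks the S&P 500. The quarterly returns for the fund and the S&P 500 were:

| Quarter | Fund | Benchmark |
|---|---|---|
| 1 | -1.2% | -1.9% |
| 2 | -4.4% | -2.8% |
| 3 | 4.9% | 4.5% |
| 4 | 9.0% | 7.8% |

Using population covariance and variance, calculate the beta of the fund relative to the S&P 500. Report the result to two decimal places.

r̄p = 2.0750%,  r̄m = 1.9000%
Cov = Σ(rp − r̄p)(rm − r̄m) / 4 = 22.7700
Var(rm) = Σ(rm − r̄m)² / 4 = 19.5250
β = Cov / Var = 22.7700 / 19.5250 = 1.1662

1.17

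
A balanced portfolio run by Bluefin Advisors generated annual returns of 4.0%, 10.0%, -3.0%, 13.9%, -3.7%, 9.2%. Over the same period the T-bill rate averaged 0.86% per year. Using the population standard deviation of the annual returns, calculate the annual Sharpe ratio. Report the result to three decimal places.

μ = (4 + 10 − 3 + 13.9 − 3.7 + 9.2) / 6 = 5.0667%
Population σ = √[Σ(r − μ)² / 6] = √[262.5133 / 6] = √43.7522 = 6.6145%
Sharpe = (μ − rf) / σ = (5.0667 − 0.86) / 6.6145 = 4.2067 / 6.6145 = 0.6360

0.636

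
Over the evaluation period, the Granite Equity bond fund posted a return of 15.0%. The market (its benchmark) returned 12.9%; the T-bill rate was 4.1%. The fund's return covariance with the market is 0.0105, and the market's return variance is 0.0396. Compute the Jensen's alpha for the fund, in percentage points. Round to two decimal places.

β = Cov / Var = 0.0105 / 0.0396 = 0.2652
E[R] = Rf + β(Rm − Rf) = 4.1% + 0.2652 × (12.9% − 4.1%) = 6.4338%
α = Rp − E[R] = 15.0% − 6.4338% = 8.5662

8.57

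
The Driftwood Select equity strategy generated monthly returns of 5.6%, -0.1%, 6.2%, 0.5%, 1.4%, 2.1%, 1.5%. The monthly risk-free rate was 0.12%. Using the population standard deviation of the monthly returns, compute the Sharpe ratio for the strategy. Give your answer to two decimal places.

1.02

r̄ = (5.6 − 0.1 + 6.2 + 0.5 + 1.4 + 2.1 + 1.5) / 7 = 2.4571%
Population σ = √[Σ(r − r̄)² / 7] = √[36.4171 / 7] = √5.2024 = 2.2809%
Sharpe = (r̄ − rf) / σ = (2.4571 − 0.12) / 2.2809 = 2.3371 / 2.2809 = 1.0246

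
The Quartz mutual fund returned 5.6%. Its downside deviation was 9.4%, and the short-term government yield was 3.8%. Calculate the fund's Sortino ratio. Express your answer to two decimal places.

Sortino = (Rp − Rf) / σd = (5.6% − 3.8%) / 9.4% = 1.80% / 9.4% = 0.1915

0.19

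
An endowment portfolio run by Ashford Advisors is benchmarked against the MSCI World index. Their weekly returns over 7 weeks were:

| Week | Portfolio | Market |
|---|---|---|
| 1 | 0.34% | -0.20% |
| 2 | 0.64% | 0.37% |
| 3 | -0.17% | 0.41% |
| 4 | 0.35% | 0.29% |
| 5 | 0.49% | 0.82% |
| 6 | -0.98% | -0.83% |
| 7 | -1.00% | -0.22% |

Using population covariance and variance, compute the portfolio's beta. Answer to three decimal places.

r̄p = -0.0471%,  r̄m = 0.0914%
Cov = Σ(rp − r̄p)(rm − r̄m) / 7 = 0.2380
Var(rm) = Σ(rm − r̄m)² / 7 = 0.2543
β = Cov / Var = 0.2380 / 0.2543 = 0.9359

0.936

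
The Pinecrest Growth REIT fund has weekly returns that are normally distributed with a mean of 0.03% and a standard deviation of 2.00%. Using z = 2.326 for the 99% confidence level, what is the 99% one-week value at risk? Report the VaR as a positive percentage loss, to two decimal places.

4.62

VaR (as % loss) = −(μ − z·σ) = −(0.03% − 2.326 × 2.00%) = −(-4.6220%) = 4.6220%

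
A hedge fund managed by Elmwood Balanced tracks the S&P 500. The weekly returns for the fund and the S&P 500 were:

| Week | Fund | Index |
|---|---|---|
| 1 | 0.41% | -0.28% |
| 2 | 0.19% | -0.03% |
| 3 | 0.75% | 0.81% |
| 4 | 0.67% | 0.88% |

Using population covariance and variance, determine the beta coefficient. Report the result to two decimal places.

r̄p = 0.5050%,  r̄m = 0.3450%
Cov = Σ(rp − r̄p)(rm − r̄m) / 4 = 0.0949
Var(rm) = Σ(rm − r̄m)² / 4 = 0.2584
β = Cov / Var = 0.0949 / 0.2584 = 0.3673

0.37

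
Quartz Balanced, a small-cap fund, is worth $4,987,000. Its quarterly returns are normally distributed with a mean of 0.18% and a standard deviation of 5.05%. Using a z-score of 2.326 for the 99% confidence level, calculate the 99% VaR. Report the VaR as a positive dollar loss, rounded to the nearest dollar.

$576,811

Return at the 99% tail: μ − z·σ = 0.18% − 2.326 × 5.05% = 0.18 − 11.7463 = -11.5663%
VaR = −(-11.5663%) × $4,987,000 = 11.5663% × $4,987,000 = $576,811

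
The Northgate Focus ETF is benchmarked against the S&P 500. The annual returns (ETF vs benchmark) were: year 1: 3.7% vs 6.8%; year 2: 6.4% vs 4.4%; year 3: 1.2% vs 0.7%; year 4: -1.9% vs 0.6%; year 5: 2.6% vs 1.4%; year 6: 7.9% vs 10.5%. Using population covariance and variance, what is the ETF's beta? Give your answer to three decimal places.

0.739

r̄p = 3.3167%,  r̄m = 4.0667%
Cov = Σ(rp − r̄p)(rm − r̄m) / 6 = 9.7806
Var(rm) = Σ(rm − r̄m)² / 6 = 13.2389
β = Cov / Var = 9.7806 / 13.2389 = 0.7388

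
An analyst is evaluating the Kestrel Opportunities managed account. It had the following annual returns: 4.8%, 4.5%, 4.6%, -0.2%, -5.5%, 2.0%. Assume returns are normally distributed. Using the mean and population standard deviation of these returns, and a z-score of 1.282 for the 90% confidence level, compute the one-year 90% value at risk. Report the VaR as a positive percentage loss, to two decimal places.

3.02

r̄ = (4.8 + 4.5 + 4.6 − 0.2 − 5.5 + 2) / 6 = 1.7000%
Population σ = √[Σ(r − r̄)² / 6] = √[81.4000 / 6] = √13.5667 = 3.6833%
VaR = −(r̄ − z·σ) = −(1.7000 − 1.282 × 3.6833) = −(-3.0220) = 3.0220%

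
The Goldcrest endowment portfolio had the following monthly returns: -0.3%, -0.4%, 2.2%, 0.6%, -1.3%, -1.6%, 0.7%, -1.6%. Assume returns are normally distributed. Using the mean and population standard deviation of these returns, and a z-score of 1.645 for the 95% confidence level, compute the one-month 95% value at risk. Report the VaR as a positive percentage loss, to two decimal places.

Mean return μ = -1.70 / 8 = -0.2125%
Σ(r − μ)² = 12.3888; population σ = √(12.3888/8) = 1.2444%
VaR = −(μ − z·σ) = −(-0.2125 − 1.645 × 1.2444) = −(-2.2595) = 2.2595%

2.26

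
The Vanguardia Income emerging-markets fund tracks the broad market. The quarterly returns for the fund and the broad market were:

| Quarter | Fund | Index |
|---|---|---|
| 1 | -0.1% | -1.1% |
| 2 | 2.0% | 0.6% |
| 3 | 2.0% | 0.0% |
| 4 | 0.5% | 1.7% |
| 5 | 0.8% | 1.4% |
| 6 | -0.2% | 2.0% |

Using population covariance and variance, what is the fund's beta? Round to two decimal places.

-0.14

r̄p = 0.8333%,  r̄m = 0.7667%
Cov = Σ(rp − r̄p)(rm − r̄m) / 6 = -0.1589
Var(rm) = Σ(rm − r̄m)² / 6 = 1.1489
β = Cov / Var = -0.1589 / 1.1489 = -0.1383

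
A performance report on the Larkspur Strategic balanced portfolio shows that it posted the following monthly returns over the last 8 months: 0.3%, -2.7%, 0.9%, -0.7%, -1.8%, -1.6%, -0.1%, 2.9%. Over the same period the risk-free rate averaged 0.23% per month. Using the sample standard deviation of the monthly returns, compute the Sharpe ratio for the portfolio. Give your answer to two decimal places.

μ = (0.3 − 2.7 + 0.9 − 0.7 − 1.8 − 1.6 − 0.1 + 2.9) / 8 = -0.3500%
Sample σ = √[Σ(r − μ)² / 7] = √[21.9200 / 7] = √3.1314 = 1.7696%
Sharpe = (μ − rf) / σ = (-0.3500 − 0.23) / 1.7696 = -0.5800 / 1.7696 = -0.3278

-0.33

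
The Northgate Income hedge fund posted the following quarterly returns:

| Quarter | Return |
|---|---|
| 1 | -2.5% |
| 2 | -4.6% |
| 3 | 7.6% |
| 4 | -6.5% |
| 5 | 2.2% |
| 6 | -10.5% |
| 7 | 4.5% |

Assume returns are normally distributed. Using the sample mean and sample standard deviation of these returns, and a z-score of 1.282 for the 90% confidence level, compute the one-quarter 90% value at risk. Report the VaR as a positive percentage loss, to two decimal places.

Mean return r̄ = -9.80 / 7 = -1.4000%
Σ(r − r̄)² = (-2.5 − (-1.4000))² + (-4.6 − (-1.4000))² + (7.6 − (-1.4000))² + … = 249.0400
σ = √[249.0400 / 6] = 6.4426%
VaR = −(r̄ − z·σ) = −(-1.4000 − 1.282 × 6.4426) = −(-9.6594) = 9.6594%

9.66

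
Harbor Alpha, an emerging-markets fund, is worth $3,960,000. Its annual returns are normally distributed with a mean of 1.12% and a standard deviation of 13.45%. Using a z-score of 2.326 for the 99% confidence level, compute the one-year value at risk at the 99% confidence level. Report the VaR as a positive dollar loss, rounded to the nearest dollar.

Return at the 99% tail: μ − z·σ = 1.12% − 2.326 × 13.45% = 1.12 − 31.2847 = -30.1647%
VaR = −(-30.1647%) × $3,960,000 = 30.1647% × $3,960,000 = $1,194,522

$1,194,522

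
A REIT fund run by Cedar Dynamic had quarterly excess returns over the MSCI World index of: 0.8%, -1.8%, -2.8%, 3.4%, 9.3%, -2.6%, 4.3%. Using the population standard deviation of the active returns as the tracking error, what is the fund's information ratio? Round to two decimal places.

r̄ = (0.8 − 1.8 − 2.8 + 3.4 + 9.3 − 2.6 + 4.3) / 7 = 10.60 / 7 = 1.5143%
Σ(r − r̄)² = 118.9686; population σ = √(118.9686/7) = 4.1226%
IR = r̄ / tracking error = 1.5143 / 4.1226 = 0.3673

0.37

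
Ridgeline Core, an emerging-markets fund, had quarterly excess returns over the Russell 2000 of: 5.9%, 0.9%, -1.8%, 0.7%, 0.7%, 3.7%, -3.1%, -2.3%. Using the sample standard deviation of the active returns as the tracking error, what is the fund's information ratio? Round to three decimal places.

0.192

r̄ = (5.9 + 0.9 − 1.8 + 0.7 + 0.7 + 3.7 − 3.1 − 2.3) / 8 = 0.5875%
Σ(r − r̄)² = 65.6688; sample σ = √(65.6688/7) = 3.0629%
IR = r̄ / tracking error = 0.5875 / 3.0629 = 0.1918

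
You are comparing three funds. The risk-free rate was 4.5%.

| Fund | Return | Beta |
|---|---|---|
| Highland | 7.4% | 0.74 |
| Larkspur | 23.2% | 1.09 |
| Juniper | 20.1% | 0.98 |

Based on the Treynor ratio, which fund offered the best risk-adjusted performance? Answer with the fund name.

Highland: Treynor = (7.4% − 4.5%) / 0.74 = 3.919
Larkspur: Treynor = (23.2% − 4.5%) / 1.09 = 17.156
Juniper: Treynor = (20.1% − 4.5%) / 0.98 = 15.918
Highest: Larkspur (17.156).

Larkspur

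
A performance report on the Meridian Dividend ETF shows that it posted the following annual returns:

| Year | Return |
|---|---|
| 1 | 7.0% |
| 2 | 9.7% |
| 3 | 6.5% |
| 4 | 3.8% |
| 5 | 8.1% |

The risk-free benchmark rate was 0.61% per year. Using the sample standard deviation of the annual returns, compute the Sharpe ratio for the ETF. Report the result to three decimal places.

2.942

r̄ = (7 + 9.7 + 6.5 + 3.8 + 8.1) / 5 = 7.0200%
Sample σ = √[Σ(r − r̄)² / 4] = √[18.9880 / 4] = √4.7470 = 2.1788%
Sharpe = (r̄ − rf) / σ = (7.0200 − 0.61) / 2.1788 = 6.4100 / 2.1788 = 2.9420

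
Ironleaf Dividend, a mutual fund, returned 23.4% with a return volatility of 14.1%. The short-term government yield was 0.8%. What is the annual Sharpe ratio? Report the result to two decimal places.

1.60

Sharpe = (Rp − Rf) / σp = (23.4% − 0.8%) / 14.1% = 22.60% / 14.1% = 1.6028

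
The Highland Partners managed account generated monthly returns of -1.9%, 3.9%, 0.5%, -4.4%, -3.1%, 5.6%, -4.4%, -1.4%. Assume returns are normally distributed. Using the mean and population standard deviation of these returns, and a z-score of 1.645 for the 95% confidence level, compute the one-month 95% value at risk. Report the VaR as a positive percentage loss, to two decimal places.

Mean return r̄ = -5.20 / 8 = -0.6500%
Σ(r − r̄)² = 97.3400; population σ = √(97.3400/8) = 3.4882%
VaR = −(r̄ − z·σ) = −(-0.6500 − 1.645 × 3.4882) = −(-6.3881) = 6.3881%

6.39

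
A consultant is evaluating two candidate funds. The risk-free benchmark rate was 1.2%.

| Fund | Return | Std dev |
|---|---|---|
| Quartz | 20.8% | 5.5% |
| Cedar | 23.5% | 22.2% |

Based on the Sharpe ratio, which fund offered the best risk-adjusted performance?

Quartz: Sharpe ratio = (20.8% − 1.2%) / 5.5% = 3.564
Cedar: Sharpe ratio = (23.5% − 1.2%) / 22.2% = 1.005
Highest: Quartz (3.564).

Quartz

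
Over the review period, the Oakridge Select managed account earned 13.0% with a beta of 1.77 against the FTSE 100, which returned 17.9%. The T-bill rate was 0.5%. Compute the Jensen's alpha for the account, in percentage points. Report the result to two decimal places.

-18.30

CAPM expected return = Rf + β(Rm − Rf) = 0.5% + 1.77 × (17.9% − 0.5%) = 0.5 + 1.77 × 17.40 = 31.2980%
Jensen's α = Rp − E[R] = 13.0% − 31.2980% = -18.2980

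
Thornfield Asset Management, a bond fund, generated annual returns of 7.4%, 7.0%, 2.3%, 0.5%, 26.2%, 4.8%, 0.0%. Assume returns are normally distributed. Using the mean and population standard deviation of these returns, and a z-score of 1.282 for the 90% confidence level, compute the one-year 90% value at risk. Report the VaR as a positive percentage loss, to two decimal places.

r̄ = (7.4 + 7 + 2.3 + 0.5 + 26.2 + 4.8 + 0) / 7 = 48.20 / 7 = 6.8857%
Population σ = √[Σ(r − r̄)² / 7] = √[486.8886 / 7] = √69.5555 = 8.3400%
VaR = −(r̄ − z·σ) = −(6.8857 − 1.282 × 8.3400) = −(-3.8062) = 3.8062%

3.81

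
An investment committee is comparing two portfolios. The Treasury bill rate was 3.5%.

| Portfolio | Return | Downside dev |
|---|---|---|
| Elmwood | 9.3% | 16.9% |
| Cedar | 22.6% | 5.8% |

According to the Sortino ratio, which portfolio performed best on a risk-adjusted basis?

Elmwood: Sortino ratio = (9.3% − 3.5%) / 16.9% = 0.343
Cedar: Sortino ratio = (22.6% − 3.5%) / 5.8% = 3.293
Highest: Cedar (3.293).

Cedar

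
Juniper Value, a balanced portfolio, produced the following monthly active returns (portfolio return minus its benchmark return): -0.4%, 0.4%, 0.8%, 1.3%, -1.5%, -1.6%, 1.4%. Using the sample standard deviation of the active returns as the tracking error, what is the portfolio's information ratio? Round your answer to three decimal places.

r̄ = (-0.4 + 0.4 + 0.8 + 1.3 − 1.5 − 1.6 + 1.4) / 7 = 0.40 / 7 = 0.0571%
Sample σ = √[Σ(r − r̄)² / 6] = √[9.3971 / 6] = √1.5662 = 1.2515%
IR = r̄ / tracking error = 0.0571 / 1.2515 = 0.0456

0.046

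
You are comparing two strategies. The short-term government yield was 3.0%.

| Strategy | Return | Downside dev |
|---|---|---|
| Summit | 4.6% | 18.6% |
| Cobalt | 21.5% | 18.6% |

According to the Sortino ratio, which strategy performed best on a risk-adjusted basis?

Summit: Sortino ratio = (4.6% − 3.0%) / 18.6% = 0.086
Cobalt: Sortino ratio = (21.5% − 3.0%) / 18.6% = 0.995
Highest: Cobalt (0.995).

Cobalt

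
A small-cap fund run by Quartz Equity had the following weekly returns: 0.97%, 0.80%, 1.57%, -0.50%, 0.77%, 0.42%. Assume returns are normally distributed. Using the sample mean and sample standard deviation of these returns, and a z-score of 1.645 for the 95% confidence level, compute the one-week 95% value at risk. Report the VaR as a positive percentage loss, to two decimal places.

r̄ = (0.97 + 0.8 + 1.57 − 0.5 + 0.77 + 0.42) / 6 = 0.6717%
Sample σ = √[Σ(r − r̄)² / 5] = √[2.3583 / 5] = √0.4717 = 0.6868%
VaR = −(r̄ − z·σ) = −(0.6717 − 1.645 × 0.6868) = −(-0.4581) = 0.4581%

0.46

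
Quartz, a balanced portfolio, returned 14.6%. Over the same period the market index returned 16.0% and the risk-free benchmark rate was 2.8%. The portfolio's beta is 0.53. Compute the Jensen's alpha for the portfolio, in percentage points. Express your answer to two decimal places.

CAPM expected return = Rf + β(Rm − Rf) = 2.8% + 0.53 × (16.0% − 2.8%) = 2.8 + 0.53 × 13.20 = 9.7960%
Jensen's α = Rp − E[R] = 14.6% − 9.7960% = 4.8040

4.80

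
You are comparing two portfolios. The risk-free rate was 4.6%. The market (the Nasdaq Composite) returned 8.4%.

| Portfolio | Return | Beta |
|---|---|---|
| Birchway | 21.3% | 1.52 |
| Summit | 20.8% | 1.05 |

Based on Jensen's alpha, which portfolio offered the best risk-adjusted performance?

Summit

Birchway: α = 21.3% − [4.6% + 1.52 × (8.4% − 4.6%)] = 10.924
Summit: α = 20.8% − [4.6% + 1.05 × (8.4% − 4.6%)] = 12.210
Highest: Summit (12.210).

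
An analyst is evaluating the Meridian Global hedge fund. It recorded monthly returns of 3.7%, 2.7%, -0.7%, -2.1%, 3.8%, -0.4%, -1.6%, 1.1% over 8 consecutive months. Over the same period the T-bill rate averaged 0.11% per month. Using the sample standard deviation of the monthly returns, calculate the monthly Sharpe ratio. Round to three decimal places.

0.298

r̄ = (3.7 + 2.7 − 0.7 − 2.1 + 3.8 − 0.4 − 1.6 + 1.1) / 8 = 0.8125%
Sample std dev = √[38.9688 / 7] = 2.3594%
Sharpe = (r̄ − rf) / σ = (0.8125 − 0.11) / 2.3594 = 0.7025 / 2.3594 = 0.2977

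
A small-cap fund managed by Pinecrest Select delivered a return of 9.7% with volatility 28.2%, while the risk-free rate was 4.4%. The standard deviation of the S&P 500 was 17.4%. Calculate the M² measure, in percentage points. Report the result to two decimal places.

Sharpe = (Rp − Rf) / σp = (9.7% − 4.4%) / 28.2% = 0.1879
M² = Rf + Sharpe × σm = 4.4% + 0.1879 × 17.4% = 7.6695%

7.67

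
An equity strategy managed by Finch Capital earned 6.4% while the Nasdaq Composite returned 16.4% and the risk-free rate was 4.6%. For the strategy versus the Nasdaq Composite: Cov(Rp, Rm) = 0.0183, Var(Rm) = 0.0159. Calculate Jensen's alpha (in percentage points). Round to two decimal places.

β = Cov / Var = 0.0183 / 0.0159 = 1.1509
E[R] = Rf + β(Rm − Rf) = 4.6% + 1.1509 × (16.4% − 4.6%) = 18.1806%
α = Rp − E[R] = 6.4% − 18.1806% = -11.7806

-11.78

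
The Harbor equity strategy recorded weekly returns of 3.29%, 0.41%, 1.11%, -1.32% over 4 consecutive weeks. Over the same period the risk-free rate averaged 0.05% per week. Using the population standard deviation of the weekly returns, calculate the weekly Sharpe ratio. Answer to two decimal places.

0.50

Mean return μ = 3.490 / 4 = 0.8725%
Σ(r − μ)² = 10.9217; population σ = √(10.9217/4) = 1.6524%
Sharpe = (μ − rf) / σ = (0.8725 − 0.05) / 1.6524 = 0.8225 / 1.6524 = 0.4978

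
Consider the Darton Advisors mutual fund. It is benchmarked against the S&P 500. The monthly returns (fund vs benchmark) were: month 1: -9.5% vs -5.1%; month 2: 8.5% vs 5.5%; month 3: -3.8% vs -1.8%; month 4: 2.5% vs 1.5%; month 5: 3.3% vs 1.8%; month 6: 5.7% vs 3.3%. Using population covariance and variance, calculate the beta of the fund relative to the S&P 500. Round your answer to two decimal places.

r̄p = 1.1167%,  r̄m = 0.8667%
Cov = Σ(rp − r̄p)(rm − r̄m) / 6 = 20.7889
Var(rm) = Σ(rm − r̄m)² / 6 = 11.8956
β = Cov / Var = 20.7889 / 11.8956 = 1.7476

1.75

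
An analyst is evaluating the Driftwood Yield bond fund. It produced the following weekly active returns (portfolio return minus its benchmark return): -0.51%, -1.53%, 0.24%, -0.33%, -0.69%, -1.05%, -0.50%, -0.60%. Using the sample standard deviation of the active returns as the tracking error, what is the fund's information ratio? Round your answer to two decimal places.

r̄ = (-0.51 − 1.53 + 0.24 − 0.33 − 0.69 − 1.05 − 0.5 − 0.6) / 8 = -4.970 / 8 = -0.6213%
Sample std dev = √[1.8685 / 7] = 0.5167%
IR = r̄ / tracking error = -0.6213 / 0.5167 = -1.2024

-1.20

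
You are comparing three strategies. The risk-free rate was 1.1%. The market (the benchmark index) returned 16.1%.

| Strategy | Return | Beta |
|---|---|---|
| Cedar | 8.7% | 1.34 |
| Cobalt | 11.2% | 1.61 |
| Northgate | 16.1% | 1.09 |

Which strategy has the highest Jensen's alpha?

Northgate

Cedar: α = 8.7% − [1.1% + 1.34 × (16.1% − 1.1%)] = -12.500
Cobalt: α = 11.2% − [1.1% + 1.61 × (16.1% − 1.1%)] = -14.050
Northgate: α = 16.1% − [1.1% + 1.09 × (16.1% − 1.1%)] = -1.350
Highest: Northgate (-1.350).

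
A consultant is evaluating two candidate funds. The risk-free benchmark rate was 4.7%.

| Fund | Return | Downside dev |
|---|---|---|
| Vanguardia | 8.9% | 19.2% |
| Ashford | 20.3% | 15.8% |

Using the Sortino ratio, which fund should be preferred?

Vanguardia: Sortino ratio = (8.9% − 4.7%) / 19.2% = 0.219
Ashford: Sortino ratio = (20.3% − 4.7%) / 15.8% = 0.987
Highest: Ashford (0.987).

Ashford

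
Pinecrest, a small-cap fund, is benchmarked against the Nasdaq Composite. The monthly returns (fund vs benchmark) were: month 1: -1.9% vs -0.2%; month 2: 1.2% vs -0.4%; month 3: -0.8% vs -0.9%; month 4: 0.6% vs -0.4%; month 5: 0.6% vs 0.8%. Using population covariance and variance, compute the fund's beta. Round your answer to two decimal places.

r̄p = -0.0600%,  r̄m = -0.2200%
Cov = Σ(rp − r̄p)(rm − r̄m) / 5 = 0.1588
Var(rm) = Σ(rm − r̄m)² / 5 = 0.3136
β = Cov / Var = 0.1588 / 0.3136 = 0.5064

0.51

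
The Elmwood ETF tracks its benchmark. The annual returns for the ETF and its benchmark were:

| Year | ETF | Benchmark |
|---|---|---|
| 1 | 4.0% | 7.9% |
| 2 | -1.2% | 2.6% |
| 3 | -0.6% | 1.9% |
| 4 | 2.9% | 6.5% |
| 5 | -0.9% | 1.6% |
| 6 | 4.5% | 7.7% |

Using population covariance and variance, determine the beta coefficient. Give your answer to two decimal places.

r̄p = 1.4500%,  r̄m = 4.7000%
Cov = Σ(rp − r̄p)(rm − r̄m) / 6 = 6.4183
Var(rm) = Σ(rm − r̄m)² / 6 = 7.3900
β = Cov / Var = 6.4183 / 7.3900 = 0.8685

0.87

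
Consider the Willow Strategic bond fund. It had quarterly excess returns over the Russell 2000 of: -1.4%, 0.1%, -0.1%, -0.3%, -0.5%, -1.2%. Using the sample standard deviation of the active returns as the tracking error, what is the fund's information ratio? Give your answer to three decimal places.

Mean return r̄ = -3.40 / 6 = -0.5667%
Sample std dev = √[1.8333 / 5] = 0.6055%
IR = r̄ / tracking error = -0.5667 / 0.6055 = -0.9359

-0.936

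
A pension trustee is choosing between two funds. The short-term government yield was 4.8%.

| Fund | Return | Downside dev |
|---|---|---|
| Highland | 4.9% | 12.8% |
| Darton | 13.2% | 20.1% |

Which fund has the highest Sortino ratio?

Highland: Sortino ratio = (4.9% − 4.8%) / 12.8% = 0.008
Darton: Sortino ratio = (13.2% − 4.8%) / 20.1% = 0.418
Highest: Darton (0.418).

Darton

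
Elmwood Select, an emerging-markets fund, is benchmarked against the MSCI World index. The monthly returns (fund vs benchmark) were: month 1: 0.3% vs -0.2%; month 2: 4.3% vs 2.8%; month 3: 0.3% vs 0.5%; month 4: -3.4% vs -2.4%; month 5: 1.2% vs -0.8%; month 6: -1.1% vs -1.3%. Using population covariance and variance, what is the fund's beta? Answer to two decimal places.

r̄p = 0.2667%,  r̄m = -0.2333%
Cov = Σ(rp − r̄p)(rm − r̄m) / 6 = 3.5222
Var(rm) = Σ(rm − r̄m)² / 6 = 2.6489
β = Cov / Var = 3.5222 / 2.6489 = 1.3297

1.33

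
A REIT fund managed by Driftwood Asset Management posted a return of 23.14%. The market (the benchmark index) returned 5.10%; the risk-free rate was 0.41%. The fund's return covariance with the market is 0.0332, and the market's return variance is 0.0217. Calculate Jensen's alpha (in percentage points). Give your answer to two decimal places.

β = Cov / Var = 0.0332 / 0.0217 = 1.5300
E[R] = Rf + β(Rm − Rf) = 0.41% + 1.5300 × (5.10% − 0.41%) = 7.5857%
α = Rp − E[R] = 23.14% − 7.5857% = 15.5543

15.55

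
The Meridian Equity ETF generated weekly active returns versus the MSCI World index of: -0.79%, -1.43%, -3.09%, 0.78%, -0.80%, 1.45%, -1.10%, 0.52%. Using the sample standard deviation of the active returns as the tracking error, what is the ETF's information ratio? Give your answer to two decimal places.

r̄ = (-0.79 − 1.43 − 3.09 + 0.78 − 0.8 + 1.45 − 1.1 + 0.52) / 8 = -0.5575%
Σ(r − r̄)² = 14.5620; sample σ = √(14.5620/7) = 1.4423%
IR = r̄ / tracking error = -0.5575 / 1.4423 = -0.3865

-0.39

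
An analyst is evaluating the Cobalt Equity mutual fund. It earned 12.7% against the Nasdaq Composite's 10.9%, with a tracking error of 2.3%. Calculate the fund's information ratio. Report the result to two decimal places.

0.78

IR = (Rp − Rb) / TE = (12.7% − 10.9%) / 2.3% = 1.80% / 2.3% = 0.7826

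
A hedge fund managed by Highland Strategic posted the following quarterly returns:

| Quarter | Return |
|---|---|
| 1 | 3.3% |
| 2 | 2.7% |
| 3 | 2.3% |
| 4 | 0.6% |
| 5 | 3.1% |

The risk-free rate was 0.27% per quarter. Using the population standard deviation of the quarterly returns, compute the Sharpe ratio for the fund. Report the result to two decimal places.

r̄ = (3.3 + 2.7 + 2.3 + 0.6 + 3.1) / 5 = 12.00 / 5 = 2.4000%
Σ(r − r̄)² = (3.3 − 2.4000)² + (2.7 − 2.4000)² + (2.3 − 2.4000)² + … = 4.6400
population σ = √(4.6400 / 5) = √0.9280 = 0.9633%
Sharpe = (r̄ − rf) / σ = (2.4000 − 0.27) / 0.9633 = 2.1300 / 0.9633 = 2.2111

2.21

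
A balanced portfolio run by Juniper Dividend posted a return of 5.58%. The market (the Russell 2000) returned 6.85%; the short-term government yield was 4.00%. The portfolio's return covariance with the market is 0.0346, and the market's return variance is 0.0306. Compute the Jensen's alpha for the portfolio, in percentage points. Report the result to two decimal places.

-1.64

β = Cov / Var = 0.0346 / 0.0306 = 1.1307
E[R] = Rf + β(Rm − Rf) = 4.00% + 1.1307 × (6.85% − 4.00%) = 7.2225%
α = Rp − E[R] = 5.58% − 7.2225% = -1.6425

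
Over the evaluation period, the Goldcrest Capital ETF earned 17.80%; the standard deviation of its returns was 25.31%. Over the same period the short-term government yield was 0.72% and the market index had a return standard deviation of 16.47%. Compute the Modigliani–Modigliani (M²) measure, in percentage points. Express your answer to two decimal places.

11.83

Sharpe = (Rp − Rf) / σp = (17.80% − 0.72%) / 25.31% = 0.6748
M² = Rf + Sharpe × σm = 0.72% + 0.6748 × 16.47% = 11.8340%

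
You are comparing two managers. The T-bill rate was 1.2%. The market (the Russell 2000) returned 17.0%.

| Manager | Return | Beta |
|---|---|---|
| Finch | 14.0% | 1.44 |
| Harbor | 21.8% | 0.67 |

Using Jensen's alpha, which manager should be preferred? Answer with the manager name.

Harbor

Finch: α = 14.0% − [1.2% + 1.44 × (17.0% − 1.2%)] = -9.952
Harbor: α = 21.8% − [1.2% + 0.67 × (17.0% − 1.2%)] = 10.014
Highest: Harbor (10.014).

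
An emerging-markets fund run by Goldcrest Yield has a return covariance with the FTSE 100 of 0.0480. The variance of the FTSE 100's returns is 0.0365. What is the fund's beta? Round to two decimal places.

β = Cov(Rp, Rm) / Var(Rm) = 0.0480 / 0.0365 = 1.3151

1.32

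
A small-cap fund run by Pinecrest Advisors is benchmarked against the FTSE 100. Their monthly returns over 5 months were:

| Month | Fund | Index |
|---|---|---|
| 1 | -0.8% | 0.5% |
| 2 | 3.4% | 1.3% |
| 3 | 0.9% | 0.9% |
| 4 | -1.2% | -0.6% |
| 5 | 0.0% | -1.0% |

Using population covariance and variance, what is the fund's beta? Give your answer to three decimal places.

1.304

r̄p = 0.4600%,  r̄m = 0.2200%
Cov = Σ(rp − r̄p)(rm − r̄m) / 5 = 1.0088
Var(rm) = Σ(rm − r̄m)² / 5 = 0.7736
β = Cov / Var = 1.0088 / 0.7736 = 1.3040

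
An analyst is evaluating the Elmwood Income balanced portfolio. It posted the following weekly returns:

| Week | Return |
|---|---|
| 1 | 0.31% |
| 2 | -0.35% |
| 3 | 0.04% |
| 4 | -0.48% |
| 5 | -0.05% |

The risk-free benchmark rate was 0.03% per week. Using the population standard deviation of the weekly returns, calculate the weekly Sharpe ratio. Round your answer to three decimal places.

-0.483

μ = (0.31 − 0.35 + 0.04 − 0.48 − 0.05) / 5 = -0.1060%
Population std dev = √[0.3969 / 5] = 0.2817%
Sharpe = (μ − rf) / σ = (-0.1060 − 0.03) / 0.2817 = -0.1360 / 0.2817 = -0.4828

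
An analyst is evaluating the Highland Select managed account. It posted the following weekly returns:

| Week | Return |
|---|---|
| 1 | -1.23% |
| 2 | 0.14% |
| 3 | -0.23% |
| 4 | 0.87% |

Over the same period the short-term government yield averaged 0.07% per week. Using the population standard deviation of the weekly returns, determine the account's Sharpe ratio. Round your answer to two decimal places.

μ = (-1.23 + 0.14 − 0.23 + 0.87) / 4 = -0.1125%
Σ(r − μ)² = (-1.23 − (-0.1125))² + (0.14 − (-0.1125))² + … = 2.2917
σ = √[2.2917 / 4] = 0.7569%
Sharpe = (μ − rf) / σ = (-0.1125 − 0.07) / 0.7569 = -0.1825 / 0.7569 = -0.2411

-0.24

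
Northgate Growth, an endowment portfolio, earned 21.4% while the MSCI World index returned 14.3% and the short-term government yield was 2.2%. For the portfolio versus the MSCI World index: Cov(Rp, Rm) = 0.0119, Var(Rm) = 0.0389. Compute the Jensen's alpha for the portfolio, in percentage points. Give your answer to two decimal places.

15.50

β = Cov / Var = 0.0119 / 0.0389 = 0.3059
E[R] = Rf + β(Rm − Rf) = 2.2% + 0.3059 × (14.3% − 2.2%) = 5.9014%
α = Rp − E[R] = 21.4% − 5.9014% = 15.4986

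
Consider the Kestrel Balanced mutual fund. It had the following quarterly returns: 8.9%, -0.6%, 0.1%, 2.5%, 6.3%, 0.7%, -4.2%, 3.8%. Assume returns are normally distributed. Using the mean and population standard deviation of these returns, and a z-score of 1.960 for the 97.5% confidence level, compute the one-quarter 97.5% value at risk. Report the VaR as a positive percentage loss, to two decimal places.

μ = (8.9 − 0.6 + 0.1 + 2.5 + 6.3 + 0.7 − 4.2 + 3.8) / 8 = 2.1875%
Population std dev = √[119.8088 / 8] = 3.8699%
VaR = −(μ − z·σ) = −(2.1875 − 1.960 × 3.8699) = −(-5.3975) = 5.3975%

5.40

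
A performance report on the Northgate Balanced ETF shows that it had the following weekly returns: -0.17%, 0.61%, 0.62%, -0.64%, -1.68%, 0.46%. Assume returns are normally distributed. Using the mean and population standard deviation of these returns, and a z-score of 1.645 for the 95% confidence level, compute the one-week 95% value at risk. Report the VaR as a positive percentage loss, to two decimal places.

r̄ = (-0.17 + 0.61 + 0.62 − 0.64 − 1.68 + 0.46) / 6 = -0.1333%
Σ(r − r̄)² = (-0.17 − (-0.1333))² + (0.61 − (-0.1333))² + (0.62 − (-0.1333))² + … = 4.1223
σ = √[4.1223 / 6] = 0.8289%
VaR = −(r̄ − z·σ) = −(-0.1333 − 1.645 × 0.8289) = −(-1.4968) = 1.4968%

1.50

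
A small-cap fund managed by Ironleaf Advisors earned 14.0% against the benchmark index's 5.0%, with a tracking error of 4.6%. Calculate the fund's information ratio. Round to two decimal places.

1.96

IR = (Rp − Rb) / TE = (14.0% − 5.0%) / 4.6% = 9.00% / 4.6% = 1.9565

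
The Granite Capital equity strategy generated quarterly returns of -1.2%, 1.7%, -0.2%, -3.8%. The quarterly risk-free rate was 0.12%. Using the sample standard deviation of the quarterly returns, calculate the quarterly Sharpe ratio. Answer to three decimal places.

-0.434

Mean return r̄ = -3.50 / 4 = -0.8750%
Σ(r − r̄)² = (-1.2 − (-0.8750))² + (1.7 − (-0.8750))² + (-0.2 − (-0.8750))² + … = 15.7475
sample σ = √(15.7475 / 3) = √5.2492 = 2.2911%
Sharpe = (r̄ − rf) / σ = (-0.8750 − 0.12) / 2.2911 = -0.9950 / 2.2911 = -0.4343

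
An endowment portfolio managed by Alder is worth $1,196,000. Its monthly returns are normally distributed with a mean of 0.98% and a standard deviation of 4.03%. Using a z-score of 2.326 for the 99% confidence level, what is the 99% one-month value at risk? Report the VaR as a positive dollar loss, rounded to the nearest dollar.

$100,390

Return at the 99% tail: μ − z·σ = 0.98% − 2.326 × 4.03% = 0.98 − 9.37378 = -8.39378%
VaR = −(-8.39378%) × $1,196,000 = 8.39378% × $1,196,000 = $100,390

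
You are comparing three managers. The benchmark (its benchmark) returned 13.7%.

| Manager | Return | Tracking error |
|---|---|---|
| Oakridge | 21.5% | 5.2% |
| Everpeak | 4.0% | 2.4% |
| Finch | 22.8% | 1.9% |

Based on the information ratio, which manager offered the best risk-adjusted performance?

Oakridge: IR = (21.5% − 13.7%) / 5.2% = 1.500
Everpeak: IR = (4.0% − 13.7%) / 2.4% = -4.042
Finch: IR = (22.8% − 13.7%) / 1.9% = 4.789
Highest: Finch (4.789).

Finch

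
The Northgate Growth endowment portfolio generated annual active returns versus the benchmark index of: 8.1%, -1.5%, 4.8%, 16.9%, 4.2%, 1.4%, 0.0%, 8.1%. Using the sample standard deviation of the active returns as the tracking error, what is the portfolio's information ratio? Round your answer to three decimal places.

0.894

r̄ = (8.1 − 1.5 + 4.8 + 16.9 + 4.2 + 1.4 + 0 + 8.1) / 8 = 42.00 / 8 = 5.2500%
Sample std dev = √[241.2200 / 7] = 5.8703%
IR = r̄ / tracking error = 5.2500 / 5.8703 = 0.8943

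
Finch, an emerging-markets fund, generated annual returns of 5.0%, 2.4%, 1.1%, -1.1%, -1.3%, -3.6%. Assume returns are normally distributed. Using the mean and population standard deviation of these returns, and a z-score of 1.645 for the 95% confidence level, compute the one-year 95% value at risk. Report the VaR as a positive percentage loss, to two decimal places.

Mean return μ = 2.50 / 6 = 0.4167%
Population σ = √[Σ(r − μ)² / 6] = √[46.7883 / 6] = √7.7981 = 2.7925%
VaR = −(μ − z·σ) = −(0.4167 − 1.645 × 2.7925) = −(-4.1770) = 4.1770%

4.18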